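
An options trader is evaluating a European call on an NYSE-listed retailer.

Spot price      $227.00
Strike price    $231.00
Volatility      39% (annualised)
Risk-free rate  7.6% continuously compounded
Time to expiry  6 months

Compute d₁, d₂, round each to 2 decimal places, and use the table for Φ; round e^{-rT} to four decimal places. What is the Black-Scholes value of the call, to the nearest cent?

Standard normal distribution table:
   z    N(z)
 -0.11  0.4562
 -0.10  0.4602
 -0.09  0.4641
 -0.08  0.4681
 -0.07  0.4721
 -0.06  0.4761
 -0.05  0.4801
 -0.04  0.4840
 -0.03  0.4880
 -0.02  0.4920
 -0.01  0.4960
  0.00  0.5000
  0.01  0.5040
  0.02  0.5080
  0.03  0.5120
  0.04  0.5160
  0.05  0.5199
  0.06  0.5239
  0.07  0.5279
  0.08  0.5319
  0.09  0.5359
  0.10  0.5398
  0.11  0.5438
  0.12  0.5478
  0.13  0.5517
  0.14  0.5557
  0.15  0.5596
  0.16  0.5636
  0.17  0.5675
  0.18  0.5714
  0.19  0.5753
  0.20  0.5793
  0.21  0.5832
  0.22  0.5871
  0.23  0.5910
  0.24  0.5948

$26.51

σ√T = 0.39·√0.5 = 0.2758
d₁ = [ln(227/231) + (0.076 + ½·0.39²)·0.5] / (σ√T) = (-0.0175 + 0.0760) / 0.2758 = 0.2123 → 0.21
d₂ = 0.2123 − 0.2758 = -0.0634 → -0.06
exp(−rT) = exp(−0.076·0.5) = 0.9627
N(d₁) = N(0.21) = 0.5832;  N(d₂) = N(-0.06) = 0.4761
C = 227·0.5832 − 231·0.9627·0.4761 = 132.3864 − 105.8769 = 26.5095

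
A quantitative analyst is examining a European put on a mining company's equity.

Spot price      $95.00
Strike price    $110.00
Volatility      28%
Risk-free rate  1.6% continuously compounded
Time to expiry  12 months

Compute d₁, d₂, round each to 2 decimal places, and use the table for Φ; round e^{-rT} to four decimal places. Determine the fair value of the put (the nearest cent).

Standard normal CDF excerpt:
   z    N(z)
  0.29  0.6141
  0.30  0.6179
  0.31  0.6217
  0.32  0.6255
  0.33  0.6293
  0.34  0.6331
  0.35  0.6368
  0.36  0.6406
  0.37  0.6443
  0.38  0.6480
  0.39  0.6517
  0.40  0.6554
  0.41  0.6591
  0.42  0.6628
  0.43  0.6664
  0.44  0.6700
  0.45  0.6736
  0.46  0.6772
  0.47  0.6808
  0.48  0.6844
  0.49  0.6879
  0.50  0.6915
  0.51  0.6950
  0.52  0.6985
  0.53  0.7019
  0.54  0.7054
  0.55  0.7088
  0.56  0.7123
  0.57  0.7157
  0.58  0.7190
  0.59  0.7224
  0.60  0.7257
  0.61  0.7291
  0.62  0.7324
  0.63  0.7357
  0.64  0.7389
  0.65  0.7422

T = 1;  σ√T = 0.2800
d₁ = [ln(95/110) + (0.016 + 0.28²/2)·1] / 0.2800 = [-0.1466 + 0.0552] / 0.2800 = -0.3264 ≈ -0.33
d₂ = d₁ − σ√T = -0.3264 − 0.2800 = -0.6064 ≈ -0.61
exp(−rT) = exp(−0.016·1) = 0.9841
P = 110·0.9841·N(0.61) − 95·N(0.33) = 110·0.9841·0.7291 − 95·0.6293 = 78.9258 − 59.7835 = 19.1423

$19.14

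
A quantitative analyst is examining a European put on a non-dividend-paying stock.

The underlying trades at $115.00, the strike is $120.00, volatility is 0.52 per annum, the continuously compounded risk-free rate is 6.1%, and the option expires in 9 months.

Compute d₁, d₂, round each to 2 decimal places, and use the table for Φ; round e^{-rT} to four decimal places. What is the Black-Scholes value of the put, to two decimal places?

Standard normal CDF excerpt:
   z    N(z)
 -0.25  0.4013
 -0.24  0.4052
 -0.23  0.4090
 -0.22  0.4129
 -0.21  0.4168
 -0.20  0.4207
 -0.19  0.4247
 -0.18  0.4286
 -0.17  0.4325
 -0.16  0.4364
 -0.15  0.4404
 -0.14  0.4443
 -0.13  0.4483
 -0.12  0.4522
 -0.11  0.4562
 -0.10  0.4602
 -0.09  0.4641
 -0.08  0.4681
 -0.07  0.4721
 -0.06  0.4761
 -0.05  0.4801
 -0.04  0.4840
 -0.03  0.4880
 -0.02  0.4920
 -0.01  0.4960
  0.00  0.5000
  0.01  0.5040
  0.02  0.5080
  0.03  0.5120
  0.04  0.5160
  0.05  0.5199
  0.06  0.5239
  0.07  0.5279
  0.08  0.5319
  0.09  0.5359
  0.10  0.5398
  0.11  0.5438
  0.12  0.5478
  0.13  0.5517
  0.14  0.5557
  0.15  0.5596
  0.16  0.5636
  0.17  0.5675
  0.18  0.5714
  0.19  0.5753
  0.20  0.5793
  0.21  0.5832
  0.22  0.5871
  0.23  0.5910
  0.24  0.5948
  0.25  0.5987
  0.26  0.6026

$20.27

σ√T = 0.52 × 0.8660 = 0.4503
d₁ = [ln(115/120) + (0.061 + 0.52²/2)·0.75] / 0.4503 = [-0.0426 + 0.1472] / 0.4503 = 0.2323 → 0.23
d₂ = d₁ − σ√T = 0.2323 − 0.4503 = -0.2181 → -0.22
e^(−rT) = e^(−0.061·0.75) = 0.9553
N(−d₂) = N(0.22) = 0.5871;  N(−d₁) = N(-0.23) = 0.4090
P = 120·0.9553·0.5871 − 115·0.4090 = 67.3028 − 47.0350 = 20.2678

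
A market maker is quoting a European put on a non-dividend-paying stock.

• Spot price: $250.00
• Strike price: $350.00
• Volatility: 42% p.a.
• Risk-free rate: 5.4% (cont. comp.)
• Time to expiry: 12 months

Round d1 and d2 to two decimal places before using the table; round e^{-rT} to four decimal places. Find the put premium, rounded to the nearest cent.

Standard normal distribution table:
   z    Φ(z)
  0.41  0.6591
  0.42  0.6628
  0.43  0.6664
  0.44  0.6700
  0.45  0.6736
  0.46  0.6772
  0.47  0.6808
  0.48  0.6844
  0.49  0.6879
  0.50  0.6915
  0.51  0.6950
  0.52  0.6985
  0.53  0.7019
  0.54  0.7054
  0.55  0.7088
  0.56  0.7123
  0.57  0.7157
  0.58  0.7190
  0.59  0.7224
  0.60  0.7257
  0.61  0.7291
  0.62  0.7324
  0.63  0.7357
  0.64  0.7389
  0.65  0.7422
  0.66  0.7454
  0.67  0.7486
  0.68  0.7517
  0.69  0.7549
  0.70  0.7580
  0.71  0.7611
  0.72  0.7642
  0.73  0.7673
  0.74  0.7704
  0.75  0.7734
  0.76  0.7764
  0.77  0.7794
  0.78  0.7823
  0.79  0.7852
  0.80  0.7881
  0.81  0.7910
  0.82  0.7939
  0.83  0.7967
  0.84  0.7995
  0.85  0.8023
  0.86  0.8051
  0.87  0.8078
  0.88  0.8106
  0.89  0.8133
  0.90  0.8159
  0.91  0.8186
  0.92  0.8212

σ√T = 0.42·√1 = 0.4200
d₁ = [ln(250/350) + (0.054 + ½·0.42²)·1] / (σ√T) = (-0.3365 + 0.1422) / 0.4200 = -0.4626 ≈ -0.46
d₂ = -0.4626 − 0.4200 = -0.8826 ≈ -0.88
e^(−rT) = e^(−0.054·1) = 0.9474
N(−d₂) = N(0.88) = 0.8106;  N(−d₁) = N(0.46) = 0.6772
P = 350·0.9474·0.8106 − 250·0.6772 = 268.7869 − 169.3000 = 99.4869

$99.49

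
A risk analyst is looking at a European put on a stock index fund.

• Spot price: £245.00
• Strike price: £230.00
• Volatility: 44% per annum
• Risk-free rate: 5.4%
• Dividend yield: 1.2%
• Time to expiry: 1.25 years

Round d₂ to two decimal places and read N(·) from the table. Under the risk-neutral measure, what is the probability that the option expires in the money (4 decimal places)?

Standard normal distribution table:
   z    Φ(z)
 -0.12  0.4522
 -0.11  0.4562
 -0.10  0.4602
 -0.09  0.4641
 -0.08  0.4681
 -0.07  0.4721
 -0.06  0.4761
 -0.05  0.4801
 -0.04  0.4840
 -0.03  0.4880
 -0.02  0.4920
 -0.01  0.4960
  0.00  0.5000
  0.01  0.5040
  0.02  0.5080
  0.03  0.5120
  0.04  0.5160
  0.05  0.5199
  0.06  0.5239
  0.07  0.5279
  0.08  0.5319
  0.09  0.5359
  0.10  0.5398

0.5040

σ√T = 0.44 × 1.1180 = 0.4919
d₁ = [ln(245/230) + (0.054 − 0.012 + ½·0.44²)·1.25] / (σ√T) = (0.0632 + 0.1735) / 0.4919 = 0.4811 which rounds to 0.48
d₂ = 0.4811 − 0.4919 = -0.0108 which rounds to -0.01
Risk-neutral Pr[S_T < K] = N(−d₂) = N(0.01) = 0.5040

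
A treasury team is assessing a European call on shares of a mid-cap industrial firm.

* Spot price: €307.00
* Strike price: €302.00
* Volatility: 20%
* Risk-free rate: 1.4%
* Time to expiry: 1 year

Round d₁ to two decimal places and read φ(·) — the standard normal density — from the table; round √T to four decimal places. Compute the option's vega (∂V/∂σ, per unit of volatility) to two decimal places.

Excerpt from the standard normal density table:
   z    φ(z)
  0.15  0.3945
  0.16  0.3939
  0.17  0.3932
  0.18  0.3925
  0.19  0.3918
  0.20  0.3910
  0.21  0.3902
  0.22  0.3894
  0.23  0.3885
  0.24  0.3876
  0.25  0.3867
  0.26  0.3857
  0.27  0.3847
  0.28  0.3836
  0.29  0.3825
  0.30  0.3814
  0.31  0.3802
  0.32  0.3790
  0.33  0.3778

118.72

σ√T = 0.2·√1 = 0.2000
ln(S/K) + (r + σ²/2)T = ln(307/302) + (0.014 + 0.2²/2)·1 = 0.0164 + 0.0340 = 0.0504
d₁ = 0.0504 / 0.2000 = 0.2521 ≈ 0.25
√T = √1 = 1.0000
φ(d₁) = φ(0.25) = 0.3867
vega = S·φ(d₁)·√T = 307·0.3867·1.0000 = 118.7169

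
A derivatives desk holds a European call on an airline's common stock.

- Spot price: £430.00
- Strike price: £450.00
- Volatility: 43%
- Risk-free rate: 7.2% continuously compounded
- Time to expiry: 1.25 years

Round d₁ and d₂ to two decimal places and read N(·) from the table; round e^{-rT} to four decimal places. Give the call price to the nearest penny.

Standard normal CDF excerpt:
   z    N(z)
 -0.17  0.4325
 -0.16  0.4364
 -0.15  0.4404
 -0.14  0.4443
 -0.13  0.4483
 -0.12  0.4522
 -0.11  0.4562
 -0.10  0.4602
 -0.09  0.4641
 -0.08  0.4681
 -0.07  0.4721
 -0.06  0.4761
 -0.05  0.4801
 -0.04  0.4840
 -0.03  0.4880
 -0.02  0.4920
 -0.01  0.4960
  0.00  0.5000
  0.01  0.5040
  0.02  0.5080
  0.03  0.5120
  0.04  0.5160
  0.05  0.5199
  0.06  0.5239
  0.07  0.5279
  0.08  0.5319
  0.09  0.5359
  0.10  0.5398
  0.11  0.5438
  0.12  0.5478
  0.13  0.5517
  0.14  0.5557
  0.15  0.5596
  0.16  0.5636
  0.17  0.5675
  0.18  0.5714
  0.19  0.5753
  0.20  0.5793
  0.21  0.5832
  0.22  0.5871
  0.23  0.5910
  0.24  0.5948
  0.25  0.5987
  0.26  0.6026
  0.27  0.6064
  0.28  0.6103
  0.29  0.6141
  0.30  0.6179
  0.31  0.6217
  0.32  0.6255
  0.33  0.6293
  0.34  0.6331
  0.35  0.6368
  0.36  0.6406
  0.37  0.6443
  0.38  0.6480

σ√T = 0.43·√1.25 = 0.4808
ln(S/K) + (r + σ²/2)T = ln(430/450) + (0.072 + 0.43²/2)·1.25 = -0.0455 + 0.2056 = 0.1601
d₁ = 0.1601 / 0.4808 = 0.3330 → 0.33
d₂ = d₁ − σ√T = 0.3330 − 0.4808 = -0.1477 → -0.15
exp(−rT) = exp(−0.072·1.25) = 0.9139
C = 430·N(0.33) − 450·0.9139·N(-0.15) = 430·0.6293 − 450·0.9139·0.4404 = 270.5990 − 181.1167 = 89.4823

£89.48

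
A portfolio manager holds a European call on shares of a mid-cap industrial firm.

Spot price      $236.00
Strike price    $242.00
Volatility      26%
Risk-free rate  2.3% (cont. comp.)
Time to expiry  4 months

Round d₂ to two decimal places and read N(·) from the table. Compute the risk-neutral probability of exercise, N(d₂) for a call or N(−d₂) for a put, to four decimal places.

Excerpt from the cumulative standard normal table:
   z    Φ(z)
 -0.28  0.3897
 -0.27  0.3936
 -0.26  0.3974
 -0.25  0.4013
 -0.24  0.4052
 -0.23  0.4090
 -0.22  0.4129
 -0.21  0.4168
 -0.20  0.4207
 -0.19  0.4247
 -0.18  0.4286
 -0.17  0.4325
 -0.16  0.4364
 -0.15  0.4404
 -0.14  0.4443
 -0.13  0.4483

T = 0.3333;  σ√T = 0.1501
d₁ = [ln(236/242) + (0.023 + 0.26²/2)·0.3333] / 0.1501 = [-0.0251 + 0.0189] / 0.1501 = -0.0411 which rounds to -0.04
d₂ = d₁ − σ√T = -0.0411 − 0.1501 = -0.1912 which rounds to -0.19
Risk-neutral Pr[S_T > K] = N(d₂) = N(-0.19) = 0.4247

0.4247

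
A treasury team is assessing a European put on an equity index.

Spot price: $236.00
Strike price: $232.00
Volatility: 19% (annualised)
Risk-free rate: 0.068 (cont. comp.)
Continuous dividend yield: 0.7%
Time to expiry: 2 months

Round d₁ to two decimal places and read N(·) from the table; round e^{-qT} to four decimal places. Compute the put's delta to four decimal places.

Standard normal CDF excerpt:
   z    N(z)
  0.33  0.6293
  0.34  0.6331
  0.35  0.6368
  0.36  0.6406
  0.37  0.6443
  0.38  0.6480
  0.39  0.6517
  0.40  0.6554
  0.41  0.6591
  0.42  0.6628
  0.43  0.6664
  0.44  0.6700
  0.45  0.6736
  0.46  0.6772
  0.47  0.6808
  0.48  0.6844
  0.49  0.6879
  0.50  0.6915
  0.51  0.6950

-0.3479

σ√T = 0.19 × 0.4082 = 0.0776
ln(S/K) + (r − q + σ²/2)T = ln(236/232) + (0.068 − 0.007 + 0.19²/2)·0.1667 = 0.0171 + 0.0132 = 0.0303
d₁ = 0.0303 / 0.0776 = 0.3902 ≈ 0.39
N(d₁) = N(0.39) = 0.6517
Δ_put = exp(−qT)·(N(d₁) − 1) = 0.9988·(0.6517 − 1) = -0.3479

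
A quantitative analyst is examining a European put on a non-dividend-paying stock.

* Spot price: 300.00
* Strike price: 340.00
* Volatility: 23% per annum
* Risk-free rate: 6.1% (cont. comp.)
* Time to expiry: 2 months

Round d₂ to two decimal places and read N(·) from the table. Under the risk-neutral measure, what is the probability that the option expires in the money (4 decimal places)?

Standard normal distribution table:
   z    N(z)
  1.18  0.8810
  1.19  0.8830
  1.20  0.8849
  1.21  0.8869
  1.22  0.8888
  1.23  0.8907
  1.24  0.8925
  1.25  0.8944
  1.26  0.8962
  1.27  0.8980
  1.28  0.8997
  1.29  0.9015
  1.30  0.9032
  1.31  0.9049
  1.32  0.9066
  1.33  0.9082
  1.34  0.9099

σ√T = 0.23·√0.1667 = 0.0939
d₁ = [ln(300/340) + (0.061 + 0.23²/2)·0.1667] / 0.0939 = [-0.1252 + 0.0146] / 0.0939 = -1.1778 which rounds to -1.18
d₂ = d₁ − σ√T = -1.1778 − 0.0939 = -1.2717 which rounds to -1.27
Pr(exercise) under Q = N(−d₂) = N(1.27) = 0.8980

0.8980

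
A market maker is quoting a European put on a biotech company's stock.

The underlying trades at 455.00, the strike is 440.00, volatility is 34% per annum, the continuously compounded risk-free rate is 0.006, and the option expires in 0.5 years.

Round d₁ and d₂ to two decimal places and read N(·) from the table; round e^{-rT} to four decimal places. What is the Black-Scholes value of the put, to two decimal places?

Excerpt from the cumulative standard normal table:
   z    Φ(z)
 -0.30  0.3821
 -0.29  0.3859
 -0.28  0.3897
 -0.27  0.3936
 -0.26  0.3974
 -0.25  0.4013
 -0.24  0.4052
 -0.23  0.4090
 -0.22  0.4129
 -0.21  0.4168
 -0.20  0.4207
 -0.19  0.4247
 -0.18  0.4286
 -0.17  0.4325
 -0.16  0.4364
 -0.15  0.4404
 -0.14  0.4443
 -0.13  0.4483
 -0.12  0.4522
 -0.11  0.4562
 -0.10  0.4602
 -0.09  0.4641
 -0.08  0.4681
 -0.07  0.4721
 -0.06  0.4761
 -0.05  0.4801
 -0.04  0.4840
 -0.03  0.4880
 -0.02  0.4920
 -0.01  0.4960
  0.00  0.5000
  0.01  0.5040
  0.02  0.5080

34.99

σ√T = 0.34 × 0.7071 = 0.2404
d₁ = [ln(455/440) + (0.006 + 0.34²/2)·0.5] / 0.2404 = [0.0335 + 0.0319] / 0.2404 = 0.2721 ⇒ 0.27
d₂ = d₁ − σ√T = 0.2721 − 0.2404 = 0.0317 ⇒ 0.03
exp(−rT) = exp(−0.006·0.5) = 0.9970
P = 440·0.9970·N(-0.03) − 455·N(-0.27) = 440·0.9970·0.4880 − 455·0.3936 = 214.0758 − 179.0880 = 34.9878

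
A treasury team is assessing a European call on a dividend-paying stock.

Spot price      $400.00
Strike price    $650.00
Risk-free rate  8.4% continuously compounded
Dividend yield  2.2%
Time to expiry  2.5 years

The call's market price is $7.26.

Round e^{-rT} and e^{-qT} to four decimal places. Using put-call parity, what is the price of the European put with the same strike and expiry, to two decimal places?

e^(−qT) = e^(−0.022·2.5) = 0.9465;  e^(−rT) = e^(−0.084·2.5) = 0.8106
Put-call parity: C − P = S·e^(−qT) − K·e^(−rT) = 400·0.9465 − 650·0.8106 = 378.6000 − 526.8900 = -148.2900
P = C − (C − P) = 7.26 − (-148.2900) = 155.5500

$155.55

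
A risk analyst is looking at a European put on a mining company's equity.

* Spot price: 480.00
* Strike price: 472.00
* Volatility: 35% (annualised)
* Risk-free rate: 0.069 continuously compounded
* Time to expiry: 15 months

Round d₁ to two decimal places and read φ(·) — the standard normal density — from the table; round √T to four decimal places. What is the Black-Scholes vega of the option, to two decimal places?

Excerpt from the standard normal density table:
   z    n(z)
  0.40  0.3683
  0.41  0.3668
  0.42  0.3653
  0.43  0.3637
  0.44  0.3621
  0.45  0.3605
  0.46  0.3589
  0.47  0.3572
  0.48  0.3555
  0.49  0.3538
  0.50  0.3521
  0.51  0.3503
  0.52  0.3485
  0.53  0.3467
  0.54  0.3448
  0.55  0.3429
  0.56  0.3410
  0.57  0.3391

σ√T = 0.35·√1.25 = 0.3913
d₁ = [ln(480/472) + (0.069 + ½·0.35²)·1.25] / (σ√T) = (0.0168 + 0.1628) / 0.3913 = 0.4590 → 0.46
√T = √1.25 = 1.1180
φ(d₁) = φ(0.46) = 0.3589
vega = S·φ(d₁)·√T = 480·0.3589·1.1180 = 192.6001
(The call has the same vega.)

192.60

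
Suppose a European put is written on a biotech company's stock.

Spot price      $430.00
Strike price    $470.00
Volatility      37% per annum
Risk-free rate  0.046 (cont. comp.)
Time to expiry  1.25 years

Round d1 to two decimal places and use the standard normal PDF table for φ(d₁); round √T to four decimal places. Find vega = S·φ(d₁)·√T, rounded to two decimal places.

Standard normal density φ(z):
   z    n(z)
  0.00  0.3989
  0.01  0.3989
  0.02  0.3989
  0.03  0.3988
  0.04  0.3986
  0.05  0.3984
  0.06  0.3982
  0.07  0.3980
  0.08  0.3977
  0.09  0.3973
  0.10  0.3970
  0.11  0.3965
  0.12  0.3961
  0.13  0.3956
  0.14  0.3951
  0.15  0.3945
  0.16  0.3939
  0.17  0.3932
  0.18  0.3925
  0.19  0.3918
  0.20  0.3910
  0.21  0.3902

190.18

σ√T = 0.37·√1.25 = 0.4137
ln(S/K) + (r + σ²/2)T = ln(430/470) + (0.046 + 0.37²/2)·1.25 = -0.0889 + 0.1431 = 0.0541
d₁ = 0.0541 / 0.4137 = 0.1308 → 0.13
√T = √1.25 = 1.1180
φ(d₁) = φ(0.13) = 0.3956
vega = S·φ(d₁)·√T = 430·0.3956·1.1180 = 190.1807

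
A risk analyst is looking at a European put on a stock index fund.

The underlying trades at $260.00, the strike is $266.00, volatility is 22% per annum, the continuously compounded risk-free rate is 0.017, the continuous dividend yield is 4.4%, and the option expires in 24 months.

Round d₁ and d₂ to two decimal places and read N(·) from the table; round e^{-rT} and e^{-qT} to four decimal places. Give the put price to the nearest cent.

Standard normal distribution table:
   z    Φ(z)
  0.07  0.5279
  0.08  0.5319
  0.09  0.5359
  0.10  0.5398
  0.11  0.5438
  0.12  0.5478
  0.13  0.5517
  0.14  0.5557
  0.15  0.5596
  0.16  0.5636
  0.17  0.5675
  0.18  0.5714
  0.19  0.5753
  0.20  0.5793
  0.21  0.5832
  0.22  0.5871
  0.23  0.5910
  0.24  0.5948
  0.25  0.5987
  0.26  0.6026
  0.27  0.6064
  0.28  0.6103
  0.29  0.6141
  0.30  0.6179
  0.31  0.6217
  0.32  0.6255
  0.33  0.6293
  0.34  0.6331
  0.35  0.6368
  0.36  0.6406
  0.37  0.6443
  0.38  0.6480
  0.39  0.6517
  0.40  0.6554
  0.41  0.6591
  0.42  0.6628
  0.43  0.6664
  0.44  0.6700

$40.91

T = 2;  σ√T = 0.3111
ln(S/K) + (r − q + σ²/2)T = ln(260/266) + (0.017 − 0.044 + 0.22²/2)·2 = -0.0228 − 0.0056 = -0.0284
d₁ = -0.0284 / 0.3111 = -0.0913 → -0.09
d₂ = d₁ − σ√T = -0.0913 − 0.3111 = -0.4025 → -0.40
e^(−qT) = e^(−0.044·2) = 0.9158;  e^(−rT) = e^(−0.017·2) = 0.9666
N(−d₂) = N(0.40) = 0.6554;  N(−d₁) = N(0.09) = 0.5359
P = 266·0.9666·0.6554 − 260·0.9158·0.5359 = 168.5136 − 127.6021 = 40.9115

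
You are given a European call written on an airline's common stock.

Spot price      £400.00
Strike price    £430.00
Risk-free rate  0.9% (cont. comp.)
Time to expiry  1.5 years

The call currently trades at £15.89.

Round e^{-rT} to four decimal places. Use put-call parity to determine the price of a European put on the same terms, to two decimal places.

£40.13

e^(−rT) = e^(−0.009·1.5) = 0.9866
Put-call parity: C − P = S − K·e^(−rT) = 400 − 430·0.9866 = 400 − 424.2380 = -24.2380
P = C − (C − P) = 15.89 − (-24.2380) = 40.1280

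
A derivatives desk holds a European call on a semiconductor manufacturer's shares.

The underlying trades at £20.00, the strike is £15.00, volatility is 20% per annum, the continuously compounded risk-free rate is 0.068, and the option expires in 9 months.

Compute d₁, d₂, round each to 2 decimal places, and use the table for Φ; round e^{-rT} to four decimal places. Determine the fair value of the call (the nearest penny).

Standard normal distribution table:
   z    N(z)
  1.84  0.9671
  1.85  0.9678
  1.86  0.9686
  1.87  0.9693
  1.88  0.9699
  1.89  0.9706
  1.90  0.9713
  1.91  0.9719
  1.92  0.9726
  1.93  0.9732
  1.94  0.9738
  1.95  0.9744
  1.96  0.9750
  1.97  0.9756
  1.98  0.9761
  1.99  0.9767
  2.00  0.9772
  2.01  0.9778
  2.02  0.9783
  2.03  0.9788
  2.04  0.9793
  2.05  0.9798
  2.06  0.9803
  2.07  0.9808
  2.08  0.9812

£5.77

σ√T = 0.2·√0.75 = 0.1732
d₁ = [ln(20/15) + (0.068 + 0.2²/2)·0.75] / 0.1732 = [0.2877 + 0.0660] / 0.1732 = 2.0420 → 2.04
d₂ = d₁ − σ√T = 2.0420 − 0.1732 = 1.8688 → 1.87
e^(−rT) = e^(−0.068·0.75) = 0.9503
C = 20·N(2.04) − 15·0.9503·N(1.87) = 20·0.9793 − 15·0.9503·0.9693 = 19.5860 − 13.8169 = 5.7691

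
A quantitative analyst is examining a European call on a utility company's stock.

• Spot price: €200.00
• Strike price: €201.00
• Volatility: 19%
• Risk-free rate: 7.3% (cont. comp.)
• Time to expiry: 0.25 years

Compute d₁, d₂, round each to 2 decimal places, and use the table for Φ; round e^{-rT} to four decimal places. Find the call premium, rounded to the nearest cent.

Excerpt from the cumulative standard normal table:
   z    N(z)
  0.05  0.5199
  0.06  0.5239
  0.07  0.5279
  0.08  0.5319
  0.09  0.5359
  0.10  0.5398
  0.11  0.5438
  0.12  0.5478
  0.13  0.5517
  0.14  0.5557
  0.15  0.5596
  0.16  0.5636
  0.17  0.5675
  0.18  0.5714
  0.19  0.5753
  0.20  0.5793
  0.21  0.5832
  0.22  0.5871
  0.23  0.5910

€9.29

σ√T = 0.19 × 0.5000 = 0.0950
ln(S/K) + (r + σ²/2)T = ln(200/201) + (0.073 + 0.19²/2)·0.25 = -0.0050 + 0.0228 = 0.0178
d₁ = 0.0178 / 0.0950 = 0.1871 which rounds to 0.19
d₂ = d₁ − σ√T = 0.1871 − 0.0950 = 0.0921 which rounds to 0.09
exp(−rT) = exp(−0.073·0.25) = 0.9819
N(d₁) = N(0.19) = 0.5753;  N(d₂) = N(0.09) = 0.5359
C = 200·0.5753 − 201·0.9819·0.5359 = 115.0600 − 105.7662 = 9.2938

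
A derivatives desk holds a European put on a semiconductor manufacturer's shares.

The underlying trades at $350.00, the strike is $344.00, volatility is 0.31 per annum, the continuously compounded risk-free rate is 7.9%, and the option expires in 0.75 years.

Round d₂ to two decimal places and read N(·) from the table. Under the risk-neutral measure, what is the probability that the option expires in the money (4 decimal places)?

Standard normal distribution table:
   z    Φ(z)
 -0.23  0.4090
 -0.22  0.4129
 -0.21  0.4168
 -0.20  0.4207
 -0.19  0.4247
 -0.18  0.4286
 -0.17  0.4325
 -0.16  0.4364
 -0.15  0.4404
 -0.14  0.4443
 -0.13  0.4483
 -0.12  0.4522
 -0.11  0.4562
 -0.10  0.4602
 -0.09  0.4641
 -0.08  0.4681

0.4404

σ√T = 0.31·√0.75 = 0.2685
d₁ = [ln(350/344) + (0.079 + 0.31²/2)·0.75] / 0.2685 = [0.0173 + 0.0953] / 0.2685 = 0.4193 ⇒ 0.42
d₂ = d₁ − σ√T = 0.4193 − 0.2685 = 0.1509 ⇒ 0.15
Risk-neutral Pr[S_T < K] = N(−d₂) = N(-0.15) = 0.4404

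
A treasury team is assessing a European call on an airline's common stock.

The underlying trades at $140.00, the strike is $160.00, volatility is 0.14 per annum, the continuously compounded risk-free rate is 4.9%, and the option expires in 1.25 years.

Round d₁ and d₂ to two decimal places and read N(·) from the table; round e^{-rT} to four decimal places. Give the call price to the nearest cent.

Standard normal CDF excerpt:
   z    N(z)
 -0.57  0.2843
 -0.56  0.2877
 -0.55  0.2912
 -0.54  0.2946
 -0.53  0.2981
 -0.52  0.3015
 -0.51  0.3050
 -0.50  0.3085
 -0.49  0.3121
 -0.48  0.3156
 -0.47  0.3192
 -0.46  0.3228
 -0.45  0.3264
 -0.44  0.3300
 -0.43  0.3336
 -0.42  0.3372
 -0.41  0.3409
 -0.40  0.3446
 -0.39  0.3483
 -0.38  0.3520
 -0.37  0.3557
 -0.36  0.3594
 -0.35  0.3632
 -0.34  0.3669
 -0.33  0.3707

$4.94

σ√T = 0.14·√1.25 = 0.1565
d₁ = [ln(140/160) + (0.049 + 0.14²/2)·1.25] / 0.1565 = [-0.1335 + 0.0735] / 0.1565 = -0.3835 ⇒ -0.38
d₂ = d₁ − σ√T = -0.3835 − 0.1565 = -0.5401 ⇒ -0.54
exp(−rT) = exp(−0.049·1.25) = 0.9406
C = 140·N(-0.38) − 160·0.9406·N(-0.54) = 140·0.3520 − 160·0.9406·0.2946 = 49.2800 − 44.3361 = 4.9439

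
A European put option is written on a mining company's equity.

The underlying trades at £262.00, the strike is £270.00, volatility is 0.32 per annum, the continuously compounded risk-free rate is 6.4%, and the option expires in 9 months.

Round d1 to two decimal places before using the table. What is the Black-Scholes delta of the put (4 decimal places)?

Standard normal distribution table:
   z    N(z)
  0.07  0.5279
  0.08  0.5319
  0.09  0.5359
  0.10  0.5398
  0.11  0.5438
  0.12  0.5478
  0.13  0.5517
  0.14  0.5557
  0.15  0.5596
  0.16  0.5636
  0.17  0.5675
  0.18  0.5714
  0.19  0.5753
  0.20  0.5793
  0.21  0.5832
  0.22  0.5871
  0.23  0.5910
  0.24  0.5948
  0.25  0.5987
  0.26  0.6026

-0.4207

T = 0.75;  σ√T = 0.2771
ln(S/K) + (r + σ²/2)T = ln(262/270) + (0.064 + 0.32²/2)·0.75 = -0.0301 + 0.0864 = 0.0563
d₁ = 0.0563 / 0.2771 = 0.2032 ⇒ 0.20
N(d₁) = N(0.20) = 0.5793
Δ_put = N(d₁) − 1 = 0.5793 − 1 = -0.4207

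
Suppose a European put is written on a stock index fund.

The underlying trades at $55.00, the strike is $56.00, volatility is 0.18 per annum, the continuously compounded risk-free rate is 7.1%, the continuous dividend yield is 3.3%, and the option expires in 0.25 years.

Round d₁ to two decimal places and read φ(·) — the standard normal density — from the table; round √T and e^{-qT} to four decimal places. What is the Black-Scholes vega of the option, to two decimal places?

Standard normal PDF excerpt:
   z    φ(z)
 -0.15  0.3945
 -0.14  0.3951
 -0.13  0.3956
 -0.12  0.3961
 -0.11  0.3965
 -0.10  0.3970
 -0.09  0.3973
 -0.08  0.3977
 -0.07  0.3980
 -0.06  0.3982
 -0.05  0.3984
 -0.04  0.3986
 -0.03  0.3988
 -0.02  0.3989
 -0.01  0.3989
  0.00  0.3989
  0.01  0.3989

σ√T = 0.18·√0.25 = 0.0900
ln(S/K) + (r − q + σ²/2)T = ln(55/56) + (0.071 − 0.033 + 0.18²/2)·0.25 = -0.0180 + 0.0135 = -0.0045
d₁ = -0.0045 / 0.0900 = -0.0497 ≈ -0.05
√T = √0.25 = 0.5000
φ(d₁) = φ(-0.05) = 0.3984
e^(−qT) = e^(−0.033·0.25) = 0.9918
vega = S·e^(−qT)·φ(d₁)·√T = 55·0.9918·0.3984·0.5000 = 10.8662

10.87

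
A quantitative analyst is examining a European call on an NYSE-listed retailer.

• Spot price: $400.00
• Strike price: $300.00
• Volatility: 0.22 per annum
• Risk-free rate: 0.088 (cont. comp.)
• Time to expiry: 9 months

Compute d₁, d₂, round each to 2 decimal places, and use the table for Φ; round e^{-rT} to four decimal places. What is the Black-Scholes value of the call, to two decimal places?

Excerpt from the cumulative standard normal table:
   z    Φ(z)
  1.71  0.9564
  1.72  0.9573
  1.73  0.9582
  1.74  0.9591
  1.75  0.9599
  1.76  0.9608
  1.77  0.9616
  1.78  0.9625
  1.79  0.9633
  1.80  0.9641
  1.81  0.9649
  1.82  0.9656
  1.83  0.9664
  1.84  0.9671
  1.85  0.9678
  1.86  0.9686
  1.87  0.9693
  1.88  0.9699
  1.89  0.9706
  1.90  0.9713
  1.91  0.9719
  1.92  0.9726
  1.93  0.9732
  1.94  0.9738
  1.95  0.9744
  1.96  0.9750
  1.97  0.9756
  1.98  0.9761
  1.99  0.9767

σ√T = 0.22·√0.75 = 0.1905
d₁ = [ln(400/300) + (0.088 + 0.22²/2)·0.75] / 0.1905 = [0.2877 + 0.0842] / 0.1905 = 1.9516 which rounds to 1.95
d₂ = d₁ − σ√T = 1.9516 − 0.1905 = 1.7611 which rounds to 1.76
e^(−rT) = e^(−0.088·0.75) = 0.9361
N(d₁) = N(1.95) = 0.9744;  N(d₂) = N(1.76) = 0.9608
C = 400·0.9744 − 300·0.9361·0.9608 = 389.7600 − 269.8215 = 119.9385

$119.94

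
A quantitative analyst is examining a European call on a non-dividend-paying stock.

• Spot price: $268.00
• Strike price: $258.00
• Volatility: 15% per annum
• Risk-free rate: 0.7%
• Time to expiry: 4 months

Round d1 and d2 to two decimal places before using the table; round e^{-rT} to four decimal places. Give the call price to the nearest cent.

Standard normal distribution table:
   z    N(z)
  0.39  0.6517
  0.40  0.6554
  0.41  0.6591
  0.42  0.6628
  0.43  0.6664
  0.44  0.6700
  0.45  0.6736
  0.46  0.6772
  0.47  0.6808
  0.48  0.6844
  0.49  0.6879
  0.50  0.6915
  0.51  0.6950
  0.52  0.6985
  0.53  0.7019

σ√T = 0.15·√0.3333 = 0.0866
d₁ = [ln(268/258) + (0.007 + 0.15²/2)·0.3333] / 0.0866 = [0.0380 + 0.0061] / 0.0866 = 0.5093 ⇒ 0.51
d₂ = d₁ − σ√T = 0.5093 − 0.0866 = 0.4227 ⇒ 0.42
e^(−rT) = e^(−0.007·0.3333) = 0.9977
N(d₁) = N(0.51) = 0.6950;  N(d₂) = N(0.42) = 0.6628
C = 268·0.6950 − 258·0.9977·0.6628 = 186.2600 − 170.6091 = 15.6509

$15.65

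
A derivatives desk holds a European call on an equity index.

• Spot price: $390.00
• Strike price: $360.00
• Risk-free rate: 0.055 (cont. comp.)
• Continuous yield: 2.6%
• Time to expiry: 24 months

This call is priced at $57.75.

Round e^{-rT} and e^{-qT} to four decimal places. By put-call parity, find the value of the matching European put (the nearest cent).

$10.01

e^(−qT) = e^(−0.026·2) = 0.9493;  e^(−rT) = e^(−0.055·2) = 0.8958
Put-call parity: C − P = S·e^(−qT) − K·e^(−rT) = 390·0.9493 − 360·0.8958 = 370.2270 − 322.4880 = 47.7390
P = C − (C − P) = 57.75 − (47.7390) = 10.0110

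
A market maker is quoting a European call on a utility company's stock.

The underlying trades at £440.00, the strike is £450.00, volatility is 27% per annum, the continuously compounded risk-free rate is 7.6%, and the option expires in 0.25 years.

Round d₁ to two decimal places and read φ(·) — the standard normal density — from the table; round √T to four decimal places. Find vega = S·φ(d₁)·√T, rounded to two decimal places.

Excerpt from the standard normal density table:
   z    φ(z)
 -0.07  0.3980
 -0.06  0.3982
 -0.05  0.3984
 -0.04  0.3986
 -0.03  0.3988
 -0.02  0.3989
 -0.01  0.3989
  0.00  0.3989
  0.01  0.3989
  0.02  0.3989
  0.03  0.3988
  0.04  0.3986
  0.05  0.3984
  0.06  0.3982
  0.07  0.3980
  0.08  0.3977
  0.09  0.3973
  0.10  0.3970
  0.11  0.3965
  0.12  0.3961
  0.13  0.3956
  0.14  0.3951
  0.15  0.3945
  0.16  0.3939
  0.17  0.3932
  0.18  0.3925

T = 0.25;  σ√T = 0.1350
d₁ = [ln(440/450) + (0.076 + ½·0.27²)·0.25] / (σ√T) = (-0.0225 + 0.0281) / 0.1350 = 0.0418 → 0.04
√T = √0.25 = 0.5000
φ(d₁) = φ(0.04) = 0.3986
vega = S·φ(d₁)·√T = 440·0.3986·0.5000 = 87.6920

87.69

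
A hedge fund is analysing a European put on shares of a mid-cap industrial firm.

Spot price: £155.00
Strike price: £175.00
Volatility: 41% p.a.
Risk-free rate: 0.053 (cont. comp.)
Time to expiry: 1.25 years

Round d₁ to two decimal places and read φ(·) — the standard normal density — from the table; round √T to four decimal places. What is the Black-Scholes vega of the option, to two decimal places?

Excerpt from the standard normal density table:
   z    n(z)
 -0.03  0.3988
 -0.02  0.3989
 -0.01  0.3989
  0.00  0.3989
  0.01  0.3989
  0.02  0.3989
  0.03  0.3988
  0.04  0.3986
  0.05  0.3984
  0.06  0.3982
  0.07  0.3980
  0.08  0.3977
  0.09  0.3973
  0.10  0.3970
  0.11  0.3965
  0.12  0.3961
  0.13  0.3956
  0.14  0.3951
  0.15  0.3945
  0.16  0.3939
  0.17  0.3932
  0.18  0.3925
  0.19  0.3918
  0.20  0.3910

σ√T = 0.41·√1.25 = 0.4584
d₁ = [ln(155/175) + (0.053 + ½·0.41²)·1.25] / (σ√T) = (-0.1214 + 0.1713) / 0.4584 = 0.1090 → 0.11
√T = √1.25 = 1.1180
φ(d₁) = φ(0.11) = 0.3965
vega = S·φ(d₁)·√T = 155·0.3965·1.1180 = 68.7095

68.71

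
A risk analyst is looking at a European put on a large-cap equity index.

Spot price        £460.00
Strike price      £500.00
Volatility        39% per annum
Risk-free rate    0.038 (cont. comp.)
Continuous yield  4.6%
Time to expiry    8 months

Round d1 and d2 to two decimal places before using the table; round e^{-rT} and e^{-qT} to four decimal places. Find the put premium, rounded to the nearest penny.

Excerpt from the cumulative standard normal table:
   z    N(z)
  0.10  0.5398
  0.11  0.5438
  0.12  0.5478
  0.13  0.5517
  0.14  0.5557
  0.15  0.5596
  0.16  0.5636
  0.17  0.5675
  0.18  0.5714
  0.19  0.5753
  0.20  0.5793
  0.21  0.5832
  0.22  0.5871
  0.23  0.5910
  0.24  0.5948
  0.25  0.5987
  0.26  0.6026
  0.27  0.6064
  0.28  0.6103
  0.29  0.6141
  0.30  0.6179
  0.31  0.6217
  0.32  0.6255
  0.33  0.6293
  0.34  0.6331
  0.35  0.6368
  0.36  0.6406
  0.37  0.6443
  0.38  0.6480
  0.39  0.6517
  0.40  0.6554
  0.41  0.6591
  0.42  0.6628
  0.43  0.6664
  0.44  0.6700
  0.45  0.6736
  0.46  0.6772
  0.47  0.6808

£82.25

T = 0.6667;  σ√T = 0.3184
d₁ = [ln(460/500) + (0.038 − 0.046 + ½·0.39²)·0.6667] / (σ√T) = (-0.0834 + 0.0454) / 0.3184 = -0.1194 ≈ -0.12
d₂ = -0.1194 − 0.3184 = -0.4378 ≈ -0.44
e^(−qT) = e^(−0.046·0.6667) = 0.9698;  e^(−rT) = e^(−0.038·0.6667) = 0.9750
N(−d₂) = N(0.44) = 0.6700;  N(−d₁) = N(0.12) = 0.5478
P = 500·0.9750·0.6700 − 460·0.9698·0.5478 = 326.6250 − 244.3780 = 82.2470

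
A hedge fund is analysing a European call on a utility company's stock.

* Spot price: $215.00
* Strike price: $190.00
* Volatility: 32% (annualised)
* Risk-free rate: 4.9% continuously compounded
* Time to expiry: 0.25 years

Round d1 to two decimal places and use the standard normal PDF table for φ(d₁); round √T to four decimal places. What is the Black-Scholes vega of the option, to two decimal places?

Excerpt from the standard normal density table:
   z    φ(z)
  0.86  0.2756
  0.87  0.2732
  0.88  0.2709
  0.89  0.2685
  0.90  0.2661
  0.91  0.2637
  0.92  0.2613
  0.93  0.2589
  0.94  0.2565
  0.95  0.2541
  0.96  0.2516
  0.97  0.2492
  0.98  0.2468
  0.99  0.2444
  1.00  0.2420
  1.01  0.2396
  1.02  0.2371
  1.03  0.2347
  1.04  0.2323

27.83

T = 0.25;  σ√T = 0.1600
d₁ = [ln(215/190) + (0.049 + ½·0.32²)·0.25] / (σ√T) = (0.1236 + 0.0251) / 0.1600 = 0.9291 ≈ 0.93
√T = √0.25 = 0.5000
φ(d₁) = φ(0.93) = 0.2589
vega = S·φ(d₁)·√T = 215·0.2589·0.5000 = 27.8318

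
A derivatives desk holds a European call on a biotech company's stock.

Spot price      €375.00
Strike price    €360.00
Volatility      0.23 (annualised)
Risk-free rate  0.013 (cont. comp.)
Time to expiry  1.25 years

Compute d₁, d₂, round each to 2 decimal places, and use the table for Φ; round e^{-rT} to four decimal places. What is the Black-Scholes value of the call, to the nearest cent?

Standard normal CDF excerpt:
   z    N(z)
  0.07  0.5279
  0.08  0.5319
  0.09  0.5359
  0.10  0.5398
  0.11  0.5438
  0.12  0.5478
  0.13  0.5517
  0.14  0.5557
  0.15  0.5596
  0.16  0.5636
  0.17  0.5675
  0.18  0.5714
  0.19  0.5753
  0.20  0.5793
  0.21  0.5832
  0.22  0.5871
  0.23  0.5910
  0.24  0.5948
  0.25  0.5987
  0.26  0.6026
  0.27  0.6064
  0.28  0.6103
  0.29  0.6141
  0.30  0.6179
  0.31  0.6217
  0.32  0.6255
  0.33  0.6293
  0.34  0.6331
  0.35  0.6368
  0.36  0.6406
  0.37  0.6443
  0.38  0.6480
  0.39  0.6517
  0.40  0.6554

T = 1.25;  σ√T = 0.2571
ln(S/K) + (r + σ²/2)T = ln(375/360) + (0.013 + 0.23²/2)·1.25 = 0.0408 + 0.0493 = 0.0901
d₁ = 0.0901 / 0.2571 = 0.3505 which rounds to 0.35
d₂ = d₁ − σ√T = 0.3505 − 0.2571 = 0.0934 which rounds to 0.09
exp(−rT) = exp(−0.013·1.25) = 0.9839
N(d₁) = N(0.35) = 0.6368;  N(d₂) = N(0.09) = 0.5359
C = 375·0.6368 − 360·0.9839·0.5359 = 238.8000 − 189.8179 = 48.9821

€48.98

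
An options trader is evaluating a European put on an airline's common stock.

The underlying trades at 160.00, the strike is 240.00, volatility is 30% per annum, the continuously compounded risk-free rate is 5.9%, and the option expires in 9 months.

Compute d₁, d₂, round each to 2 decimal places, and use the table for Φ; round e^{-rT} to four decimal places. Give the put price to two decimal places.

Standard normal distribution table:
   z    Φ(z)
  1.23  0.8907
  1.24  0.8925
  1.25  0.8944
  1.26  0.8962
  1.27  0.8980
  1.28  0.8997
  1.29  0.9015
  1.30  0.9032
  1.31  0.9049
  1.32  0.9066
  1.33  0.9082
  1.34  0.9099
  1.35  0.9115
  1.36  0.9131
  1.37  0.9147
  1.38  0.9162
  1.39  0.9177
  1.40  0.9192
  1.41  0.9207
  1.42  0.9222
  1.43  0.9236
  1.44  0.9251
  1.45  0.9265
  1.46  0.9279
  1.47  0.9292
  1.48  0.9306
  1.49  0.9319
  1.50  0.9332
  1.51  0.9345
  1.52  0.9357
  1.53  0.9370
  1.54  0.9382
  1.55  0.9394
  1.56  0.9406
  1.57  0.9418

71.45

T = 0.75;  σ√T = 0.2598
d₁ = [ln(160/240) + (0.059 + 0.3²/2)·0.75] / 0.2598 = [-0.4055 + 0.0780] / 0.2598 = -1.2604 → -1.26
d₂ = d₁ − σ√T = -1.2604 − 0.2598 = -1.5202 → -1.52
exp(−rT) = exp(−0.059·0.75) = 0.9567
N(−d₂) = N(1.52) = 0.9357;  N(−d₁) = N(1.26) = 0.8962
P = 240·0.9567·0.9357 − 160·0.8962 = 214.8442 − 143.3920 = 71.4522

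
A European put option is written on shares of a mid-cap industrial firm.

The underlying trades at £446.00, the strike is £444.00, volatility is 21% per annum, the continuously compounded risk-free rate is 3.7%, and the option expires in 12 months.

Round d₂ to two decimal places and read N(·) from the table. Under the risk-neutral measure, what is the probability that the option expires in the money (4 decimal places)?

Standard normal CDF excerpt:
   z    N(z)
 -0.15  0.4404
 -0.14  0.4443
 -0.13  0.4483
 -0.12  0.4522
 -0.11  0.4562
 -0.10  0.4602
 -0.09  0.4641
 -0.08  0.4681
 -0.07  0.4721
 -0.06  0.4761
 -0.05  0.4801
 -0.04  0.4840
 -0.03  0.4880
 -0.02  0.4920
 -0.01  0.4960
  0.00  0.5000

T = 1;  σ√T = 0.2100
d₁ = [ln(446/444) + (0.037 + ½·0.21²)·1] / (σ√T) = (0.0045 + 0.0590) / 0.2100 = 0.3026 ≈ 0.30
d₂ = 0.3026 − 0.2100 = 0.0926 ≈ 0.09
Risk-neutral Pr[S_T < K] = N(−d₂) = N(-0.09) = 0.4641

0.4641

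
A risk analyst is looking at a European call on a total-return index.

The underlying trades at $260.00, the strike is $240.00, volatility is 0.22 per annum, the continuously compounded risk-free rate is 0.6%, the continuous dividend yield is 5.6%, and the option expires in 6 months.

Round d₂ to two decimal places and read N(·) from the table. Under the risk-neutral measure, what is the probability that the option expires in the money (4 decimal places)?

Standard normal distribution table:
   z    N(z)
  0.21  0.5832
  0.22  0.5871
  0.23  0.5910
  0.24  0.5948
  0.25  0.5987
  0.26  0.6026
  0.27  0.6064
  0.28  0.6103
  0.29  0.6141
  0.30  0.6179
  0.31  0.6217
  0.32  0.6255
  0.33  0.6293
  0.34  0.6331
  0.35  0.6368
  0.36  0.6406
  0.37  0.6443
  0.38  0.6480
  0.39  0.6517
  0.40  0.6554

0.6103

σ√T = 0.22 × 0.7071 = 0.1556
d₁ = [ln(260/240) + (0.006 − 0.056 + ½·0.22²)·0.5] / (σ√T) = (0.0800 − 0.0129) / 0.1556 = 0.4316 ≈ 0.43
d₂ = 0.4316 − 0.1556 = 0.2760 ≈ 0.28
Risk-neutral Pr[S_T > K] = N(d₂) = N(0.28) = 0.6103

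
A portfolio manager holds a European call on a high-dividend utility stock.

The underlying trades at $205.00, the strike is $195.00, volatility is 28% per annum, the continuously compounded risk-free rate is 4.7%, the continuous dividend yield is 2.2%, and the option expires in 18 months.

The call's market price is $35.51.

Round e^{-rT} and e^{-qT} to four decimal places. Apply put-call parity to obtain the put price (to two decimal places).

e^(−qT) = e^(−0.022·1.5) = 0.9675;  e^(−rT) = e^(−0.047·1.5) = 0.9319
Put-call parity: C − P = S·e^(−qT) − K·e^(−rT) = 205·0.9675 − 195·0.9319 = 198.3375 − 181.7205 = 16.6170
P = C − (C − P) = 35.51 − (16.6170) = 18.8930

$18.89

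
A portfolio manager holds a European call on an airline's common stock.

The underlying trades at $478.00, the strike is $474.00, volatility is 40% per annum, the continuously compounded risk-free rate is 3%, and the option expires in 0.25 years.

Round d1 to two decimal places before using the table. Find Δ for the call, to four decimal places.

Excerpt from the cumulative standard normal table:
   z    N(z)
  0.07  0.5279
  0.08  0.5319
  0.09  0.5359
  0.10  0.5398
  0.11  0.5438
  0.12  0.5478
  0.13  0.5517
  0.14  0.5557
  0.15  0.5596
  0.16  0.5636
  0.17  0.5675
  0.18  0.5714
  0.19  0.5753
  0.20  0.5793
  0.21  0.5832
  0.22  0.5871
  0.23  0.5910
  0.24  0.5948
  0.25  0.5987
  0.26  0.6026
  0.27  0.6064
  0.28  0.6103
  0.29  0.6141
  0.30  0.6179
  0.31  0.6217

σ√T = 0.4 × 0.5000 = 0.2000
d₁ = [ln(478/474) + (0.03 + 0.4²/2)·0.25] / 0.2000 = [0.0084 + 0.0275] / 0.2000 = 0.1795 ≈ 0.18
N(d₁) = N(0.18) = 0.5714
Δ_call = N(d₁) = 0.5714

0.5714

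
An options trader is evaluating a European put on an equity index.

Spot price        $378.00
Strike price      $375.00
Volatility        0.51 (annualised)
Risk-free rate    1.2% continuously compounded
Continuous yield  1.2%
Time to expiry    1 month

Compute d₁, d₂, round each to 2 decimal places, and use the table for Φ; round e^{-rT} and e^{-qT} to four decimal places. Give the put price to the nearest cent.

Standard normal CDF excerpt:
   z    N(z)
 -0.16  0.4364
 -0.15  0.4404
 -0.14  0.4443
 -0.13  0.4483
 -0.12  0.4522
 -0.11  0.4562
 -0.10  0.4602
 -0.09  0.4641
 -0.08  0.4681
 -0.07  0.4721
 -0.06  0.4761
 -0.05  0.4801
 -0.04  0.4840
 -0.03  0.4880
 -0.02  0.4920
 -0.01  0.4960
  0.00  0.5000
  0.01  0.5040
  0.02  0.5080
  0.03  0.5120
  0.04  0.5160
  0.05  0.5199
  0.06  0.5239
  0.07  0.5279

$21.02

σ√T = 0.51 × 0.2887 = 0.1472
d₁ = [ln(378/375) + (0.012 − 0.012 + 0.51²/2)·0.08333] / 0.1472 = [0.0080 + 0.0108] / 0.1472 = 0.1277 which rounds to 0.13
d₂ = d₁ − σ√T = 0.1277 − 0.1472 = -0.0195 which rounds to -0.02
e^(−qT) = e^(−0.012·0.08333) = 0.9990;  e^(−rT) = e^(−0.012·0.08333) = 0.9990
P = 375·0.9990·N(0.02) − 378·0.9990·N(-0.13) = 375·0.9990·0.5080 − 378·0.9990·0.4483 = 190.3095 − 169.2879 = 21.0216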